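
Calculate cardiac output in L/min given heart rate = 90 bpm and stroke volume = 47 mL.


CO = HR * SV
CO = 90 * 47 / 1000
CO = 4.23 L/min


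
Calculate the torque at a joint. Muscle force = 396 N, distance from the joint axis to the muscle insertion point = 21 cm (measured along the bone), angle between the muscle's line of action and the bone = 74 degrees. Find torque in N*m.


Torque = F * d * sin(theta)   (moment arm = d*sin(theta))
d = 21 cm = 0.21 m
Torque = 396 * 0.21 * sin(74)
Torque = 79.94 N*m


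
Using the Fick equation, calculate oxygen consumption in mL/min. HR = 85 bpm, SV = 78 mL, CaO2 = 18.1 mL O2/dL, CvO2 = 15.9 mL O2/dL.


CO = HR*SV = 85*78/1000 = 6.63 L/min
a-v O2 diff = 18.1 - 15.9 = 2.2 mL/dL
VO2 = CO * (CaO2-CvO2) * 10 dL/L
VO2 = 6.63 * 2.2 * 10
VO2 = 145.9 mL/min


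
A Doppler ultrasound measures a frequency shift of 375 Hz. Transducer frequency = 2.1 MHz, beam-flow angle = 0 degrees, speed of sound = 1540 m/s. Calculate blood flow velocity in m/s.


v = fd * c / (2 * f0 * cos(theta))
v = 375 * 1540 / (2 * 2.1000e+06 * cos(0))
v = 0.1375 m/s


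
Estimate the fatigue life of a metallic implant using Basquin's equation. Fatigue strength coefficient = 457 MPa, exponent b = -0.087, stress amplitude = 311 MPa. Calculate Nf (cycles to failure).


sigma_a = sigma_f' * (2Nf)^b
2Nf = (sigma_a/sigma_f')^(1/b)
2Nf = (311/457)^(1/-0.087)
2Nf = 83.431713
Nf = 41.72


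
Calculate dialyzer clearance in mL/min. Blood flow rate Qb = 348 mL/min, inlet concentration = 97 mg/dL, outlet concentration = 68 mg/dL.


K = Qb * (Cb_in - Cb_out) / Cb_in
K = 348 * (97 - 68) / 97
K = 104 mL/min


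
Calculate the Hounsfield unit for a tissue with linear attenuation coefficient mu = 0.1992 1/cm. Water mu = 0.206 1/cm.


HU = ((mu_tissue - mu_water) / mu_water) * 1000
HU = ((0.1992 - 0.206) / 0.206) * 1000
HU = -33.01


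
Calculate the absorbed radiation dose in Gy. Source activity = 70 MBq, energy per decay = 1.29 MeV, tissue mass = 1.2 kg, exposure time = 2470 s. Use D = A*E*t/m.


A = 70 MBq = 7.0000e+07 Bq
E = 1.29 MeV = 2.06658e-13 J
D = A*E*t/m = 7.0000e+07*2.06658e-13*2470/1.2
D = 0.02978 Gy


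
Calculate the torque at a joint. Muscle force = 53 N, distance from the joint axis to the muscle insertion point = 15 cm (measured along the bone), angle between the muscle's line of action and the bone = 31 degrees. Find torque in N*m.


Torque = F * d * sin(theta)   (moment arm = d*sin(theta))
d = 15 cm = 0.15 m
Torque = 53 * 0.15 * sin(31)
Torque = 4.095 N*m


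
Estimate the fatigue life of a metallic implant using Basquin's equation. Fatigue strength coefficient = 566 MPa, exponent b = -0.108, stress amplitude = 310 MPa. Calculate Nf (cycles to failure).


sigma_a = sigma_f' * (2Nf)^b
2Nf = (sigma_a/sigma_f')^(1/b)
2Nf = (310/566)^(1/-0.108)
2Nf = 263.5586
Nf = 131.8


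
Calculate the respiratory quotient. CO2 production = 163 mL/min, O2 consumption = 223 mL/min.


RQ = VCO2 / VO2
RQ = 163 / 223
RQ = 0.7309


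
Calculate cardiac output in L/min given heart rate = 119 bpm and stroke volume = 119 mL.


CO = HR * SV
CO = 119 * 119 / 1000
CO = 14.16 L/min


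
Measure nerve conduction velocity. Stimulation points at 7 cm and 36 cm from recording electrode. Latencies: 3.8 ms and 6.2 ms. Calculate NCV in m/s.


Distance = (36 - 7) / 100 = 0.29 m
dt = (6.2 - 3.8) / 1000 = 0.0024 s
NCV = dist / dt = 120.8 m/s


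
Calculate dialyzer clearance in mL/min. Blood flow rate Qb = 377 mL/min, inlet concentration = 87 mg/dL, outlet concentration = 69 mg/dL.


K = Qb * (Cb_in - Cb_out) / Cb_in
K = 377 * (87 - 69) / 87
K = 78 mL/min


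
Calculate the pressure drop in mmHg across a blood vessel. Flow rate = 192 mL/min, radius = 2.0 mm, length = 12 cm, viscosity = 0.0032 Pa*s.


dP = 8*mu*L*Q / (pi*r^4)
Q = 192 mL/min = 3.2e-06 m^3/s
dP = 195.57 Pa = 195.57 / 133.322 mmHg = 1.467 mmHg


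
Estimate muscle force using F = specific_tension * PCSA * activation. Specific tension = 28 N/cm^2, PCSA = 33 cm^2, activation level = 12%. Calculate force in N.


F = sigma * PCSA * activation
F = 28 * 33 * 0.12
F = 110.9 N


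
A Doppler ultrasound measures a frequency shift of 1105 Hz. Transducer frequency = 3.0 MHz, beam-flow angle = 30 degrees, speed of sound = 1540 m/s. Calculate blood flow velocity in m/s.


v = fd * c / (2 * f0 * cos(theta))
v = 1105 * 1540 / (2 * 3.0000e+06 * cos(30))
v = 0.3275 m/s


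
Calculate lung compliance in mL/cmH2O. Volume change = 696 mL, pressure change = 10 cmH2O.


C = dV / dP
C = 696 / 10
C = 69.6 mL/cmH2O


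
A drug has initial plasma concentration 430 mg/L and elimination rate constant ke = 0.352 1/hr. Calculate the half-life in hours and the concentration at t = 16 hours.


t_half = ln(2) / ke = 0.693147 / 0.352 = 1.969 hr
C(t) = C0 * exp(-ke*t) = 430 * exp(-0.352*16)
C(16) = 1.54 mg/L


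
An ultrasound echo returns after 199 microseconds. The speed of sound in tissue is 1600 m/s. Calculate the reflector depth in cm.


depth = c * t / 2
t = 199 us = 1.9900e-04 s
depth = 1600 * 1.9900e-04 / 2
depth = 0.1592 m = 15.92 cm


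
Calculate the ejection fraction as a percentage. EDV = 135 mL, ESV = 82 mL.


SV = EDV - ESV = 135 - 82 = 53 mL
EF = SV/EDV * 100 = 53/135 * 100
EF = 39.26%


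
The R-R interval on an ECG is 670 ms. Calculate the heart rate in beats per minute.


HR = 60 / RR_interval(s)
RR = 670 ms = 0.67 s
HR = 60 / 0.67 = 89.55 bpm


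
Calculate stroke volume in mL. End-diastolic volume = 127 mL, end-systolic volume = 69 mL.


SV = EDV - ESV
SV = 127 - 69
SV = 58 mL


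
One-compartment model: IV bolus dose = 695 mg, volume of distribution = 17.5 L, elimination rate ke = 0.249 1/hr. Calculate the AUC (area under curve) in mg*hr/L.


C0 = Dose/Vd = 695/17.5 = 39.7143 mg/L
AUC = C0/ke = 39.7143/0.249
AUC = 159.5 mg*hr/L


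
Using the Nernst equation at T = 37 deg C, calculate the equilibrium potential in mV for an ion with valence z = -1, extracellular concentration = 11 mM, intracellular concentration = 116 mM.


E = (RT/(zF)) * ln(C_out/C_in)
T = 37 + 273.15 = 310.15 K
E = (8.314 * 310.15 / (-1 * 96485)) * ln(11/116)
E = 62.96 mV


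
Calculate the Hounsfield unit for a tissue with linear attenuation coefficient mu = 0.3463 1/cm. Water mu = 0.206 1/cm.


HU = ((mu_tissue - mu_water) / mu_water) * 1000
HU = ((0.3463 - 0.206) / 0.206) * 1000
HU = 681.1


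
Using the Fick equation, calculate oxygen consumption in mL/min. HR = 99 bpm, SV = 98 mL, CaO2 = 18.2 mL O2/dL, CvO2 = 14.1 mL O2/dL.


CO = HR*SV = 99*98/1000 = 9.702 L/min
a-v O2 diff = 18.2 - 14.1 = 4.1 mL/dL
VO2 = CO * (CaO2-CvO2) * 10 dL/L
VO2 = 9.702 * 4.1 * 10
VO2 = 397.8 mL/min


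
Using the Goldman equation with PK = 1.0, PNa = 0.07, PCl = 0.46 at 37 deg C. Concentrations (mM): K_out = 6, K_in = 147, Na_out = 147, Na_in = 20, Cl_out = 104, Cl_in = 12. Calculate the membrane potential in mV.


Vm = (RT/F)*ln((PK*Ko + PNa*Nao + PCl*Cli)/(PK*Ki + PNa*Nai + PCl*Clo))
Numer = 21.81, Denom = 196.24
Vm = -58.71 mV


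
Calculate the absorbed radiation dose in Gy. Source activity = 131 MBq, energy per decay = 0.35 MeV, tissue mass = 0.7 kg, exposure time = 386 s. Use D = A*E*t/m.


A = 131 MBq = 1.3100e+08 Bq
E = 0.35 MeV = 5.607e-14 J
D = A*E*t/m = 1.3100e+08*5.607e-14*386/0.7
D = 0.00405 Gy


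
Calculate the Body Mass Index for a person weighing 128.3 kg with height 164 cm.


BMI = weight / height^2
height = 164 cm = 1.64 m
BMI = 128.3 / 1.64^2
BMI = 47.7 kg/m^2


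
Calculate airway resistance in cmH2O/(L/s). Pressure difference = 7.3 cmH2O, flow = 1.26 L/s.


R = dP / flow
R = 7.3 / 1.26
R = 5.794 cmH2O/(L/s)


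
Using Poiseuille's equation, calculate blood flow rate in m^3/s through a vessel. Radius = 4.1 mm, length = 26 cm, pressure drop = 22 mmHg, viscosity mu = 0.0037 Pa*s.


Q = pi*r^4*dP / (8*mu*L)
r = 0.0041 m, L = 0.26 m
dP = 22 mmHg = 2933.084 Pa
Q = 3.3833e-04 m^3/s


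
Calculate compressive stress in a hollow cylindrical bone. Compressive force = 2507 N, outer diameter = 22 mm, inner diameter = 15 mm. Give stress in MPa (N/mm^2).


A = pi*(r_o^2 - r_i^2)
r_o = 11 mm, r_i = 7.5 mm
A = 203.418 mm^2
sigma = F/A = 2507 / 203.418
sigma = 12.32 MPa


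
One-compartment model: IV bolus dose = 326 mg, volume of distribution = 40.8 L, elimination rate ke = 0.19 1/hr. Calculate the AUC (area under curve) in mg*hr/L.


C0 = Dose/Vd = 326/40.8 = 7.9902 mg/L
AUC = C0/ke = 7.9902/0.19
AUC = 42.05 mg*hr/L


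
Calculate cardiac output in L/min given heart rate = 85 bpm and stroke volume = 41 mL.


CO = HR * SV
CO = 85 * 41 / 1000
CO = 3.485 L/min


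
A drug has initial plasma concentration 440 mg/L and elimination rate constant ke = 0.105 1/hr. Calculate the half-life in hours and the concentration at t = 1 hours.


t_half = ln(2) / ke = 0.693147 / 0.105 = 6.601 hr
C(t) = C0 * exp(-ke*t) = 440 * exp(-0.105*1)
C(1) = 396.1 mg/L


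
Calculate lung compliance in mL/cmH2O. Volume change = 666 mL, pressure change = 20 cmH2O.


C = dV / dP
C = 666 / 20
C = 33.3 mL/cmH2O


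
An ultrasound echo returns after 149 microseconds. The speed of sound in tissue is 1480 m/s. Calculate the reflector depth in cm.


depth = c * t / 2
t = 149 us = 1.4900e-04 s
depth = 1480 * 1.4900e-04 / 2
depth = 0.11026 m = 11.026 cm


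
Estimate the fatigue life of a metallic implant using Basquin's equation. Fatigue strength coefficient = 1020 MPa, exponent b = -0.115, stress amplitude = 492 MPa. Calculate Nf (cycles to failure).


sigma_a = sigma_f' * (2Nf)^b
2Nf = (sigma_a/sigma_f')^(1/b)
2Nf = (492/1020)^(1/-0.115)
2Nf = 566.69375
Nf = 283.3


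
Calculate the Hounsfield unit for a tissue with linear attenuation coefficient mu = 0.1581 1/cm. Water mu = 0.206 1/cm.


HU = ((mu_tissue - mu_water) / mu_water) * 1000
HU = ((0.1581 - 0.206) / 0.206) * 1000
HU = -232.5


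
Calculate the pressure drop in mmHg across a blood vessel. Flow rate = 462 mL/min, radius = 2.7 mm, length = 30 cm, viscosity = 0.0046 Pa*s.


dP = 8*mu*L*Q / (pi*r^4)
Q = 462 mL/min = 7.7e-06 m^3/s
dP = 509.161 Pa = 509.161 / 133.322 mmHg = 3.819 mmHg


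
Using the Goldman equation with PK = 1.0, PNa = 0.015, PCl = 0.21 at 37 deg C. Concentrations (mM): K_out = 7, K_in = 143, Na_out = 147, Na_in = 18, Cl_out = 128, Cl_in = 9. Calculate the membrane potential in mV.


Vm = (RT/F)*ln((PK*Ko + PNa*Nao + PCl*Cli)/(PK*Ki + PNa*Nai + PCl*Clo))
Numer = 11.095, Denom = 170.15
Vm = -72.96 mV


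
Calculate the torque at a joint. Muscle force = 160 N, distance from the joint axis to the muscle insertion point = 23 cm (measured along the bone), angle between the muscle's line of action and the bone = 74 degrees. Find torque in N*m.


Torque = F * d * sin(theta)   (moment arm = d*sin(theta))
d = 23 cm = 0.23 m
Torque = 160 * 0.23 * sin(74)
Torque = 35.37 N*m


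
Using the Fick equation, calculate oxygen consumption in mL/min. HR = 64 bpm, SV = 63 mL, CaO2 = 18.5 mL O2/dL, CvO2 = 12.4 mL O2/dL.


CO = HR*SV = 64*63/1000 = 4.032 L/min
a-v O2 diff = 18.5 - 12.4 = 6.1 mL/dL
VO2 = CO * (CaO2-CvO2) * 10 dL/L
VO2 = 4.032 * 6.1 * 10
VO2 = 246 mL/min


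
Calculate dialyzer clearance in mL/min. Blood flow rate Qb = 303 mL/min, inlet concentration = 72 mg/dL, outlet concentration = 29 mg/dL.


K = Qb * (Cb_in - Cb_out) / Cb_in
K = 303 * (72 - 29) / 72
K = 181 mL/min


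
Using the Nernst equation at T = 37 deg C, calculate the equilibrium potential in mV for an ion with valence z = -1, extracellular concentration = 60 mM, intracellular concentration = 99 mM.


E = (RT/(zF)) * ln(C_out/C_in)
T = 37 + 273.15 = 310.15 K
E = (8.314 * 310.15 / (-1 * 96485)) * ln(60/99)
E = 13.38 mV


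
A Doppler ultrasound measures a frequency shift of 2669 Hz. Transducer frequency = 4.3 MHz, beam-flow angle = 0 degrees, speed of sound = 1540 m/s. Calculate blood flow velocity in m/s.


v = fd * c / (2 * f0 * cos(theta))
v = 2669 * 1540 / (2 * 4.3000e+06 * cos(0))
v = 0.4779 m/s


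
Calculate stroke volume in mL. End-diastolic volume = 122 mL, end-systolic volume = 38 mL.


SV = EDV - ESV
SV = 122 - 38
SV = 84 mL


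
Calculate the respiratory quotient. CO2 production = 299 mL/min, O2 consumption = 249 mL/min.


RQ = VCO2 / VO2
RQ = 299 / 249
RQ = 1.201


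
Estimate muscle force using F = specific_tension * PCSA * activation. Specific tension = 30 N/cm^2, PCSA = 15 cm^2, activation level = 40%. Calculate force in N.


F = sigma * PCSA * activation
F = 30 * 15 * 0.4
F = 180 N


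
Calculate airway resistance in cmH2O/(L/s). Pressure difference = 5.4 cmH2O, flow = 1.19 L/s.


R = dP / flow
R = 5.4 / 1.19
R = 4.538 cmH2O/(L/s)


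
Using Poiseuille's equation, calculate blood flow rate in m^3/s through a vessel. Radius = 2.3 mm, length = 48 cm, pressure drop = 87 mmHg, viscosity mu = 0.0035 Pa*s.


Q = pi*r^4*dP / (8*mu*L)
r = 0.0023 m, L = 0.48 m
dP = 87 mmHg = 11599.014 Pa
Q = 7.5872e-05 m^3/s


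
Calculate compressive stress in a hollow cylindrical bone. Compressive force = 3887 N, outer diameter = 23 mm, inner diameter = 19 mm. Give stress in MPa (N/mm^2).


A = pi*(r_o^2 - r_i^2)
r_o = 11.5 mm, r_i = 9.5 mm
A = 131.947 mm^2
sigma = F/A = 3887 / 131.947
sigma = 29.46 MPa


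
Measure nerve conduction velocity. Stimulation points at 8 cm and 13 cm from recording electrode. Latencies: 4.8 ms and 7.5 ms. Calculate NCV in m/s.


Distance = (13 - 8) / 100 = 0.05 m
dt = (7.5 - 4.8) / 1000 = 0.0027 s
NCV = dist / dt = 18.52 m/s


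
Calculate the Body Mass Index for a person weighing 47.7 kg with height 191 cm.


BMI = weight / height^2
height = 191 cm = 1.91 m
BMI = 47.7 / 1.91^2
BMI = 13.08 kg/m^2


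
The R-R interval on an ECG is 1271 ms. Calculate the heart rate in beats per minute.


HR = 60 / RR_interval(s)
RR = 1271 ms = 1.271 s
HR = 60 / 1.271 = 47.21 bpm


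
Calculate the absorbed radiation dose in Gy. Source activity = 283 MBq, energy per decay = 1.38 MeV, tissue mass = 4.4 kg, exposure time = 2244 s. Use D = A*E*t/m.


A = 283 MBq = 2.8300e+08 Bq
E = 1.38 MeV = 2.21076e-13 J
D = A*E*t/m = 2.8300e+08*2.21076e-13*2244/4.4
D = 0.03191 Gy


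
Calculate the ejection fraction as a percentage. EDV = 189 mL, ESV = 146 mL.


SV = EDV - ESV = 189 - 146 = 43 mL
EF = SV/EDV * 100 = 43/189 * 100
EF = 22.75%


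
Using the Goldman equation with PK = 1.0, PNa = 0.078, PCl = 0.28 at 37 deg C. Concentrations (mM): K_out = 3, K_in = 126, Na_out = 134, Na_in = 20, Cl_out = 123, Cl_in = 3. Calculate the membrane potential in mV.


Vm = (RT/F)*ln((PK*Ko + PNa*Nao + PCl*Cli)/(PK*Ki + PNa*Nai + PCl*Clo))
Numer = 14.292, Denom = 162
Vm = -64.89 mV


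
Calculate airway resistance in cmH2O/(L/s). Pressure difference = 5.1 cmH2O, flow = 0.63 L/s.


R = dP / flow
R = 5.1 / 0.63
R = 8.095 cmH2O/(L/s)


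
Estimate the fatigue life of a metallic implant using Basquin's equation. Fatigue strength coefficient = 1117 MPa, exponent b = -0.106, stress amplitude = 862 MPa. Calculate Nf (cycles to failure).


sigma_a = sigma_f' * (2Nf)^b
2Nf = (sigma_a/sigma_f')^(1/b)
2Nf = (862/1117)^(1/-0.106)
2Nf = 11.527997
Nf = 5.764


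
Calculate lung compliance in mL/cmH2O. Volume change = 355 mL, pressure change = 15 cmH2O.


C = dV / dP
C = 355 / 15
C = 23.67 mL/cmH2O


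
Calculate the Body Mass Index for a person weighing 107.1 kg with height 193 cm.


BMI = weight / height^2
height = 193 cm = 1.93 m
BMI = 107.1 / 1.93^2
BMI = 28.75 kg/m^2


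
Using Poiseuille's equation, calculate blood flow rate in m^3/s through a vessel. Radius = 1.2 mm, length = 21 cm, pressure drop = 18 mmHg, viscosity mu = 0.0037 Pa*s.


Q = pi*r^4*dP / (8*mu*L)
r = 0.0012 m, L = 0.21 m
dP = 18 mmHg = 2399.796 Pa
Q = 2.5150e-06 m^3/s


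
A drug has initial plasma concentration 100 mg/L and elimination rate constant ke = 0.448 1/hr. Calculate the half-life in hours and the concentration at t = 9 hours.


t_half = ln(2) / ke = 0.693147 / 0.448 = 1.547 hr
C(t) = C0 * exp(-ke*t) = 100 * exp(-0.448*9)
C(9) = 1.774 mg/L


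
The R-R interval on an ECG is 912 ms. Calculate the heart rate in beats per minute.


HR = 60 / RR_interval(s)
RR = 912 ms = 0.912 s
HR = 60 / 0.912 = 65.79 bpm


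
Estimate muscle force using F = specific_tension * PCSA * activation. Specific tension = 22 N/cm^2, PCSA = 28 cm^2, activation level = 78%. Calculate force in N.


F = sigma * PCSA * activation
F = 22 * 28 * 0.78
F = 480.5 N


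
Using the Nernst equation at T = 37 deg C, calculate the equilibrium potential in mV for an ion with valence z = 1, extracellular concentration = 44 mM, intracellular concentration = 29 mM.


E = (RT/(zF)) * ln(C_out/C_in)
T = 37 + 273.15 = 310.15 K
E = (8.314 * 310.15 / (1 * 96485)) * ln(44/29)
E = 11.14 mV


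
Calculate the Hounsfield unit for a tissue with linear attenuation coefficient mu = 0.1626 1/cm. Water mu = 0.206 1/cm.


HU = ((mu_tissue - mu_water) / mu_water) * 1000
HU = ((0.1626 - 0.206) / 0.206) * 1000
HU = -210.7


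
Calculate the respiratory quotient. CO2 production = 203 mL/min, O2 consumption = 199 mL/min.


RQ = VCO2 / VO2
RQ = 203 / 199
RQ = 1.02


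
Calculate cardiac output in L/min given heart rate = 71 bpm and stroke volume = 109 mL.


CO = HR * SV
CO = 71 * 109 / 1000
CO = 7.739 L/min


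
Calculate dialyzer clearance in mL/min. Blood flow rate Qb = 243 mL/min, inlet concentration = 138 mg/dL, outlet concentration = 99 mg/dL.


K = Qb * (Cb_in - Cb_out) / Cb_in
K = 243 * (138 - 99) / 138
K = 68.67 mL/min


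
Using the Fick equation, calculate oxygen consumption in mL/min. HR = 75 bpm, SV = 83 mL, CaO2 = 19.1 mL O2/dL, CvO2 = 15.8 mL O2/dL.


CO = HR*SV = 75*83/1000 = 6.225 L/min
a-v O2 diff = 19.1 - 15.8 = 3.3 mL/dL
VO2 = CO * (CaO2-CvO2) * 10 dL/L
VO2 = 6.225 * 3.3 * 10
VO2 = 205.4 mL/min


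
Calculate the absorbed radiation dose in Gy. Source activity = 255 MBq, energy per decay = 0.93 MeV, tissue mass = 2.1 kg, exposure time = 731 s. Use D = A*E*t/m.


A = 255 MBq = 2.5500e+08 Bq
E = 0.93 MeV = 1.48986e-13 J
D = A*E*t/m = 2.5500e+08*1.48986e-13*731/2.1
D = 0.01322 Gy


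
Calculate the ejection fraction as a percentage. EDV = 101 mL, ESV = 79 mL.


SV = EDV - ESV = 101 - 79 = 22 mL
EF = SV/EDV * 100 = 22/101 * 100
EF = 21.78%


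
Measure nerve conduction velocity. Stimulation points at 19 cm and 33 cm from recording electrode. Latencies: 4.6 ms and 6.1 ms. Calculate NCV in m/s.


Distance = (33 - 19) / 100 = 0.14 m
dt = (6.1 - 4.6) / 1000 = 0.0015 s
NCV = dist / dt = 93.33 m/s


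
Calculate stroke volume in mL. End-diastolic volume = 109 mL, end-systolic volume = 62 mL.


SV = EDV - ESV
SV = 109 - 62
SV = 47 mL


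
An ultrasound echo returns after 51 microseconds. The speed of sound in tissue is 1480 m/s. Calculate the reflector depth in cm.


depth = c * t / 2
t = 51 us = 5.1000e-05 s
depth = 1480 * 5.1000e-05 / 2
depth = 0.03774 m = 3.774 cm


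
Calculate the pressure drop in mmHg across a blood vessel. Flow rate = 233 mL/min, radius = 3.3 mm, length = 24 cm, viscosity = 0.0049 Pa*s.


dP = 8*mu*L*Q / (pi*r^4)
Q = 233 mL/min = 3.88333e-06 m^3/s
dP = 98.0609 Pa = 98.0609 / 133.322 mmHg = 0.7355 mmHg


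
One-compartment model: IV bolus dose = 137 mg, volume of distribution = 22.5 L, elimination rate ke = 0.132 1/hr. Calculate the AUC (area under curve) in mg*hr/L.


C0 = Dose/Vd = 137/22.5 = 6.08889 mg/L
AUC = C0/ke = 6.08889/0.132
AUC = 46.13 mg*hr/L


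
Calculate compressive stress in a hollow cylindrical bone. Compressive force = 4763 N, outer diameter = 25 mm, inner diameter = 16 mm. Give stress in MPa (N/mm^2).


A = pi*(r_o^2 - r_i^2)
r_o = 12.5 mm, r_i = 8 mm
A = 289.812 mm^2
sigma = F/A = 4763 / 289.812
sigma = 16.43 MPa


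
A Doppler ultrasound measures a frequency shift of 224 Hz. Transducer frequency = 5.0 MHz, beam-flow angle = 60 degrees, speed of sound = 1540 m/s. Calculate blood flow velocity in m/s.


v = fd * c / (2 * f0 * cos(theta))
v = 224 * 1540 / (2 * 5.0000e+06 * cos(60))
v = 0.06899 m/s


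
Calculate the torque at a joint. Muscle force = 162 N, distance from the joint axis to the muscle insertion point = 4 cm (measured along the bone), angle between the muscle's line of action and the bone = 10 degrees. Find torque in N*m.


Torque = F * d * sin(theta)   (moment arm = d*sin(theta))
d = 4 cm = 0.04 m
Torque = 162 * 0.04 * sin(10)
Torque = 1.125 N*m


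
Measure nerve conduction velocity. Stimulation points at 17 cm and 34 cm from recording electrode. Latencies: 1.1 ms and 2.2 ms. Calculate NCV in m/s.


Distance = (34 - 17) / 100 = 0.17 m
dt = (2.2 - 1.1) / 1000 = 0.0011 s
NCV = dist / dt = 154.5 m/s


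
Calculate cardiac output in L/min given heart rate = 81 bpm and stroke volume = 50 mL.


CO = HR * SV
CO = 81 * 50 / 1000
CO = 4.05 L/min


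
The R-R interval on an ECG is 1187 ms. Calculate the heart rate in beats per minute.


HR = 60 / RR_interval(s)
RR = 1187 ms = 1.187 s
HR = 60 / 1.187 = 50.55 bpm


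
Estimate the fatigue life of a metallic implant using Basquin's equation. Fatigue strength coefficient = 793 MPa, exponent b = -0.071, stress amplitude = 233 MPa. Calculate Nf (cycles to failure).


sigma_a = sigma_f' * (2Nf)^b
2Nf = (sigma_a/sigma_f')^(1/b)
2Nf = (233/793)^(1/-0.071)
2Nf = 31030765
Nf = 1.5515e+07


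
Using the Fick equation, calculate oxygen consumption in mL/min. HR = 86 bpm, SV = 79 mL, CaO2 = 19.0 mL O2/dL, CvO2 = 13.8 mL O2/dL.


CO = HR*SV = 86*79/1000 = 6.794 L/min
a-v O2 diff = 19.0 - 13.8 = 5.2 mL/dL
VO2 = CO * (CaO2-CvO2) * 10 dL/L
VO2 = 6.794 * 5.2 * 10
VO2 = 353.3 mL/min


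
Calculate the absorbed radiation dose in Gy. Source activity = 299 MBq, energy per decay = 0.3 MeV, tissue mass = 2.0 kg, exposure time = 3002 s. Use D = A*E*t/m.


A = 299 MBq = 2.9900e+08 Bq
E = 0.3 MeV = 4.806e-14 J
D = A*E*t/m = 2.9900e+08*4.806e-14*3002/2.0
D = 0.02157 Gy


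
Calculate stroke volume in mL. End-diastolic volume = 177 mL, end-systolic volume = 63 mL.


SV = EDV - ESV
SV = 177 - 63
SV = 114 mL


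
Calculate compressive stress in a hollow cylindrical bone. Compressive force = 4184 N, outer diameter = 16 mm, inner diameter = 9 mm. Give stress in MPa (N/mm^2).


A = pi*(r_o^2 - r_i^2)
r_o = 8 mm, r_i = 4.5 mm
A = 137.445 mm^2
sigma = F/A = 4184 / 137.445
sigma = 30.44 MPa


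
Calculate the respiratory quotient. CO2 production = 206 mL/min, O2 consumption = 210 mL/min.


RQ = VCO2 / VO2
RQ = 206 / 210
RQ = 0.981


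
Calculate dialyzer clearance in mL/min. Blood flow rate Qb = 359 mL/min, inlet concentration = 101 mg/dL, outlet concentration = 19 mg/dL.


K = Qb * (Cb_in - Cb_out) / Cb_in
K = 359 * (101 - 19) / 101
K = 291.5 mL/min


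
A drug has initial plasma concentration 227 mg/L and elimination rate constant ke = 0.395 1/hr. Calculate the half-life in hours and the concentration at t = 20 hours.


t_half = ln(2) / ke = 0.693147 / 0.395 = 1.755 hr
C(t) = C0 * exp(-ke*t) = 227 * exp(-0.395*20)
C(20) = 0.08416 mg/L


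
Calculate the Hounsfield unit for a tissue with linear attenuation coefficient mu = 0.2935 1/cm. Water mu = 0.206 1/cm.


HU = ((mu_tissue - mu_water) / mu_water) * 1000
HU = ((0.2935 - 0.206) / 0.206) * 1000
HU = 424.8


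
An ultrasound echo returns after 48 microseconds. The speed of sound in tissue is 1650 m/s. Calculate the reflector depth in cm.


depth = c * t / 2
t = 48 us = 4.8000e-05 s
depth = 1650 * 4.8000e-05 / 2
depth = 0.0396 m = 3.96 cm


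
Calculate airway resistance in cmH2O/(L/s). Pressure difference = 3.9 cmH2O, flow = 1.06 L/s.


R = dP / flow
R = 3.9 / 1.06
R = 3.679 cmH2O/(L/s)


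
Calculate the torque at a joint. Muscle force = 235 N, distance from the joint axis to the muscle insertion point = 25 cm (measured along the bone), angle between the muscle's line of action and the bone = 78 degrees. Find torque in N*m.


Torque = F * d * sin(theta)   (moment arm = d*sin(theta))
d = 25 cm = 0.25 m
Torque = 235 * 0.25 * sin(78)
Torque = 57.47 N*m


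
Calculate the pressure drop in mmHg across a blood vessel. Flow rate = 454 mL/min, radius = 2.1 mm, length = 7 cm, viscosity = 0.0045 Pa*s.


dP = 8*mu*L*Q / (pi*r^4)
Q = 454 mL/min = 7.56667e-06 m^3/s
dP = 312.089 Pa = 312.089 / 133.322 mmHg = 2.341 mmHg


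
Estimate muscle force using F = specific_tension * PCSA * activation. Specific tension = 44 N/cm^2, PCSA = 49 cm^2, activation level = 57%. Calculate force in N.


F = sigma * PCSA * activation
F = 44 * 49 * 0.57
F = 1229 N


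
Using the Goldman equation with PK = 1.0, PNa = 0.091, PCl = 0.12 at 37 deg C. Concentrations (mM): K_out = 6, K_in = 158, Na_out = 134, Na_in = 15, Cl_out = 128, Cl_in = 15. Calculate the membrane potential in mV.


Vm = (RT/F)*ln((PK*Ko + PNa*Nao + PCl*Cli)/(PK*Ki + PNa*Nai + PCl*Clo))
Numer = 19.994, Denom = 174.725
Vm = -57.93 mV


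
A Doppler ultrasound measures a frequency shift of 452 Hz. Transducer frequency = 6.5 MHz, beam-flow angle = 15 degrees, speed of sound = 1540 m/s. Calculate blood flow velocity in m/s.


v = fd * c / (2 * f0 * cos(theta))
v = 452 * 1540 / (2 * 6.5000e+06 * cos(15))
v = 0.05543 m/s


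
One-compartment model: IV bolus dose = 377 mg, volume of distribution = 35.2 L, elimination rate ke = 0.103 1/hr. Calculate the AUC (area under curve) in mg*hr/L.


C0 = Dose/Vd = 377/35.2 = 10.7102 mg/L
AUC = C0/ke = 10.7102/0.103
AUC = 104 mg*hr/L


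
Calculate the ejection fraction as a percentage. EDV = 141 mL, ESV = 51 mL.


SV = EDV - ESV = 141 - 51 = 90 mL
EF = SV/EDV * 100 = 90/141 * 100
EF = 63.83%


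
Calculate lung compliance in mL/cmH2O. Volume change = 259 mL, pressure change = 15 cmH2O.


C = dV / dP
C = 259 / 15
C = 17.27 mL/cmH2O


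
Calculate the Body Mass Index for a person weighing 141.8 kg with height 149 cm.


BMI = weight / height^2
height = 149 cm = 1.49 m
BMI = 141.8 / 1.49^2
BMI = 63.87 kg/m^2


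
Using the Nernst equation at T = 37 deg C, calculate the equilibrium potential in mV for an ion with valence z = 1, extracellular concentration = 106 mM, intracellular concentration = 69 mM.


E = (RT/(zF)) * ln(C_out/C_in)
T = 37 + 273.15 = 310.15 K
E = (8.314 * 310.15 / (1 * 96485)) * ln(106/69)
E = 11.47 mV


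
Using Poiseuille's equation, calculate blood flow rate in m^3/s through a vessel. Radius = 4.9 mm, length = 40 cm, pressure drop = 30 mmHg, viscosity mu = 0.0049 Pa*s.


Q = pi*r^4*dP / (8*mu*L)
r = 0.0049 m, L = 0.4 m
dP = 30 mmHg = 3999.66 Pa
Q = 4.6197e-04 m^3/s


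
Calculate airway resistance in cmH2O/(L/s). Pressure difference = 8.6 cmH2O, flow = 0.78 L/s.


R = dP / flow
R = 8.6 / 0.78
R = 11.03 cmH2O/(L/s)


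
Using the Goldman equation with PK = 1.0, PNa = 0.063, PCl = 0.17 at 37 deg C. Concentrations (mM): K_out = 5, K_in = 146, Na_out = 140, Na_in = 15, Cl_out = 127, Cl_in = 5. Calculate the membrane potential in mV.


Vm = (RT/F)*ln((PK*Ko + PNa*Nao + PCl*Cli)/(PK*Ki + PNa*Nai + PCl*Clo))
Numer = 14.67, Denom = 168.535
Vm = -65.25 mV


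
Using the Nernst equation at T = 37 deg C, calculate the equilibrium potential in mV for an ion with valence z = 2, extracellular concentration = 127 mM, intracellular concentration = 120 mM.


E = (RT/(zF)) * ln(C_out/C_in)
T = 37 + 273.15 = 310.15 K
E = (8.314 * 310.15 / (2 * 96485)) * ln(127/120)
E = 0.7576 mV


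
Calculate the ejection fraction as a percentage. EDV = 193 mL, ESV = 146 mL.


SV = EDV - ESV = 193 - 146 = 47 mL
EF = SV/EDV * 100 = 47/193 * 100
EF = 24.35%


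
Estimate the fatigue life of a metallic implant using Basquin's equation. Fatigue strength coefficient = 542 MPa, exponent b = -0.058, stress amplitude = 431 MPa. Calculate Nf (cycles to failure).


sigma_a = sigma_f' * (2Nf)^b
2Nf = (sigma_a/sigma_f')^(1/b)
2Nf = (431/542)^(1/-0.058)
2Nf = 51.987249
Nf = 25.99


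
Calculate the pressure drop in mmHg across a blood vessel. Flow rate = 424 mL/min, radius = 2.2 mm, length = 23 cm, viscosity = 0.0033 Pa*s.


dP = 8*mu*L*Q / (pi*r^4)
Q = 424 mL/min = 7.06667e-06 m^3/s
dP = 583.05 Pa = 583.05 / 133.322 mmHg = 4.373 mmHg


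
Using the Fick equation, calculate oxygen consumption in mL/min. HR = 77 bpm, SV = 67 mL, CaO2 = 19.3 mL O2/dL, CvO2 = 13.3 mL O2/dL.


CO = HR*SV = 77*67/1000 = 5.159 L/min
a-v O2 diff = 19.3 - 13.3 = 6 mL/dL
VO2 = CO * (CaO2-CvO2) * 10 dL/L
VO2 = 5.159 * 6 * 10
VO2 = 309.5 mL/min


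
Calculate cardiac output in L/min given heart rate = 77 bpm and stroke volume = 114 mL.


CO = HR * SV
CO = 77 * 114 / 1000
CO = 8.778 L/min


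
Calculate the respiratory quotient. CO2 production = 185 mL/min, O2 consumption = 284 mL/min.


RQ = VCO2 / VO2
RQ = 185 / 284
RQ = 0.6514


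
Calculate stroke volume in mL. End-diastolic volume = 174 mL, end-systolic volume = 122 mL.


SV = EDV - ESV
SV = 174 - 122
SV = 52 mL


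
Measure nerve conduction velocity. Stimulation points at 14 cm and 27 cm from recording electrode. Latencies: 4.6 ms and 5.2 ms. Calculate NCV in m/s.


Distance = (27 - 14) / 100 = 0.13 m
dt = (5.2 - 4.6) / 1000 = 6.0000e-04 s
NCV = dist / dt = 216.7 m/s


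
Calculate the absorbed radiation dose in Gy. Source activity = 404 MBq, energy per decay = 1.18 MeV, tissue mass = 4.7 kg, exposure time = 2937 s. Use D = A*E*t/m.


A = 404 MBq = 4.0400e+08 Bq
E = 1.18 MeV = 1.89036e-13 J
D = A*E*t/m = 4.0400e+08*1.89036e-13*2937/4.7
D = 0.04772 Gy


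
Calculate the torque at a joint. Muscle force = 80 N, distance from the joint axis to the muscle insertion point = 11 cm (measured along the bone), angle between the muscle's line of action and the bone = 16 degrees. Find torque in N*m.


Torque = F * d * sin(theta)   (moment arm = d*sin(theta))
d = 11 cm = 0.11 m
Torque = 80 * 0.11 * sin(16)
Torque = 2.426 N*m


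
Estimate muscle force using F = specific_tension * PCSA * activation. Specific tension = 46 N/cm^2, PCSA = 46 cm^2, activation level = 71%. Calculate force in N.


F = sigma * PCSA * activation
F = 46 * 46 * 0.71
F = 1502 N


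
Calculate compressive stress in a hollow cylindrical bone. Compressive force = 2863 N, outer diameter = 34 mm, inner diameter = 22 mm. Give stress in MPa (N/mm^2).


A = pi*(r_o^2 - r_i^2)
r_o = 17 mm, r_i = 11 mm
A = 527.788 mm^2
sigma = F/A = 2863 / 527.788
sigma = 5.425 MPa


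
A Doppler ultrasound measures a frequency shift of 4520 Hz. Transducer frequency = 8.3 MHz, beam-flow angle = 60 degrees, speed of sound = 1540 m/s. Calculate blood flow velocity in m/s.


v = fd * c / (2 * f0 * cos(theta))
v = 4520 * 1540 / (2 * 8.3000e+06 * cos(60))
v = 0.8387 m/s


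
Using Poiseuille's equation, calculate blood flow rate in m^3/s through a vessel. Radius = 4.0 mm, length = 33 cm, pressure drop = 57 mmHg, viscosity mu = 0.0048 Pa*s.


Q = pi*r^4*dP / (8*mu*L)
r = 0.004 m, L = 0.33 m
dP = 57 mmHg = 7599.354 Pa
Q = 4.8230e-04 m^3/s


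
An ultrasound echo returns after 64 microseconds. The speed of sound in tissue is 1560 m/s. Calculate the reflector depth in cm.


depth = c * t / 2
t = 64 us = 6.4000e-05 s
depth = 1560 * 6.4000e-05 / 2
depth = 0.04992 m = 4.992 cm


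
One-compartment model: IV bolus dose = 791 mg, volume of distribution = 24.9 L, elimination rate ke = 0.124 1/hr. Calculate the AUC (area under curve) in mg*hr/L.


C0 = Dose/Vd = 791/24.9 = 31.7671 mg/L
AUC = C0/ke = 31.7671/0.124
AUC = 256.2 mg*hr/L


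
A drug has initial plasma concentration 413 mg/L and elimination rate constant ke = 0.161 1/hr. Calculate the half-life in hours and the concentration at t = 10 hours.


t_half = ln(2) / ke = 0.693147 / 0.161 = 4.305 hr
C(t) = C0 * exp(-ke*t) = 413 * exp(-0.161*10)
C(10) = 82.55 mg/L


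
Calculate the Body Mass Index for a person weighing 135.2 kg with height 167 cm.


BMI = weight / height^2
height = 167 cm = 1.67 m
BMI = 135.2 / 1.67^2
BMI = 48.48 kg/m^2


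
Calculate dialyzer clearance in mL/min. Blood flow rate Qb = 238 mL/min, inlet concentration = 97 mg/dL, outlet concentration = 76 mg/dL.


K = Qb * (Cb_in - Cb_out) / Cb_in
K = 238 * (97 - 76) / 97
K = 51.53 mL/min


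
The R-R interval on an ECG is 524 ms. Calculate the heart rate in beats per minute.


HR = 60 / RR_interval(s)
RR = 524 ms = 0.524 s
HR = 60 / 0.524 = 114.5 bpm


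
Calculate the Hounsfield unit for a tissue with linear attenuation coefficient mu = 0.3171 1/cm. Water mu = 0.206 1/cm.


HU = ((mu_tissue - mu_water) / mu_water) * 1000
HU = ((0.3171 - 0.206) / 0.206) * 1000
HU = 539.3


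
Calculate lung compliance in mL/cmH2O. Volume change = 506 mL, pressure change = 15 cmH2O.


C = dV / dP
C = 506 / 15
C = 33.73 mL/cmH2O


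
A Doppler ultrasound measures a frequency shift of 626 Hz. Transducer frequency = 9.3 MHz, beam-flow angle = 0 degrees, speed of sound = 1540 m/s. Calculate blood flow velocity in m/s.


v = fd * c / (2 * f0 * cos(theta))
v = 626 * 1540 / (2 * 9.3000e+06 * cos(0))
v = 0.05183 m/s


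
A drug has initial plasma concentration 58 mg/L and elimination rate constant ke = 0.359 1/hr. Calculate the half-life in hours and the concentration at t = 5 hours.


t_half = ln(2) / ke = 0.693147 / 0.359 = 1.931 hr
C(t) = C0 * exp(-ke*t) = 58 * exp(-0.359*5)
C(5) = 9.635 mg/L


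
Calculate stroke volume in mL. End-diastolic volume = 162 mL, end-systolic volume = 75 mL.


SV = EDV - ESV
SV = 162 - 75
SV = 87 mL


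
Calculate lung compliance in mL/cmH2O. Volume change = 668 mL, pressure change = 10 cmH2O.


C = dV / dP
C = 668 / 10
C = 66.8 mL/cmH2O


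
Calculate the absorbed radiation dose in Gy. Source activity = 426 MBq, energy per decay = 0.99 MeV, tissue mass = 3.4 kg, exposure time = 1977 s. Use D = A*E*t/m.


A = 426 MBq = 4.2600e+08 Bq
E = 0.99 MeV = 1.58598e-13 J
D = A*E*t/m = 4.2600e+08*1.58598e-13*1977/3.4
D = 0.03929 Gy


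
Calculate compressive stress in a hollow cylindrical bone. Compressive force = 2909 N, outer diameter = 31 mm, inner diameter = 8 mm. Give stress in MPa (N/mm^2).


A = pi*(r_o^2 - r_i^2)
r_o = 15.5 mm, r_i = 4 mm
A = 704.502 mm^2
sigma = F/A = 2909 / 704.502
sigma = 4.129 MPa


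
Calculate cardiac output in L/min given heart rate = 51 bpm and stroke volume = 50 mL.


CO = HR * SV
CO = 51 * 50 / 1000
CO = 2.55 L/min


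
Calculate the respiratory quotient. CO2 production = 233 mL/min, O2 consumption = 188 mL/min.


RQ = VCO2 / VO2
RQ = 233 / 188
RQ = 1.239


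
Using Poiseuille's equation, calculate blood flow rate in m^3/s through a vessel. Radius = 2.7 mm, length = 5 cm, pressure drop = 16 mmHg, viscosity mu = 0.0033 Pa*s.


Q = pi*r^4*dP / (8*mu*L)
r = 0.0027 m, L = 0.05 m
dP = 16 mmHg = 2133.152 Pa
Q = 2.6981e-04 m^3/s


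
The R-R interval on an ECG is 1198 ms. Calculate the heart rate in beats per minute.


HR = 60 / RR_interval(s)
RR = 1198 ms = 1.198 s
HR = 60 / 1.198 = 50.08 bpm


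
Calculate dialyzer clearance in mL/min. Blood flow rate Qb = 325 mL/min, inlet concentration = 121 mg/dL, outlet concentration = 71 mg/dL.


K = Qb * (Cb_in - Cb_out) / Cb_in
K = 325 * (121 - 71) / 121
K = 134.3 mL/min


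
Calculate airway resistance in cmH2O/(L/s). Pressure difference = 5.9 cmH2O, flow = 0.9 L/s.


R = dP / flow
R = 5.9 / 0.9
R = 6.556 cmH2O/(L/s)


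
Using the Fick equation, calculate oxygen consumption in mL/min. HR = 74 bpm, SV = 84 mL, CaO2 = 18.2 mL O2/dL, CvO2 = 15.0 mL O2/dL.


CO = HR*SV = 74*84/1000 = 6.216 L/min
a-v O2 diff = 18.2 - 15.0 = 3.2 mL/dL
VO2 = CO * (CaO2-CvO2) * 10 dL/L
VO2 = 6.216 * 3.2 * 10
VO2 = 198.9 mL/min


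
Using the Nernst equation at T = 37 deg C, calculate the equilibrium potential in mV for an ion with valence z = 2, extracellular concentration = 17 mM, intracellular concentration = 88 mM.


E = (RT/(zF)) * ln(C_out/C_in)
T = 37 + 273.15 = 310.15 K
E = (8.314 * 310.15 / (2 * 96485)) * ln(17/88)
E = -21.97 mV


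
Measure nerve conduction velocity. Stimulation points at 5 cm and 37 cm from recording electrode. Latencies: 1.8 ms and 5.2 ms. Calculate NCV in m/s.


Distance = (37 - 5) / 100 = 0.32 m
dt = (5.2 - 1.8) / 1000 = 0.0034 s
NCV = dist / dt = 94.12 m/s


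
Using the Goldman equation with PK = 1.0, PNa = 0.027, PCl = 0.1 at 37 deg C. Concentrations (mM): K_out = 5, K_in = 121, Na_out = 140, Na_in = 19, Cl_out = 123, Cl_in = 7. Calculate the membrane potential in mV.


Vm = (RT/F)*ln((PK*Ko + PNa*Nao + PCl*Cli)/(PK*Ki + PNa*Nai + PCl*Clo))
Numer = 9.48, Denom = 133.813
Vm = -70.75 mV


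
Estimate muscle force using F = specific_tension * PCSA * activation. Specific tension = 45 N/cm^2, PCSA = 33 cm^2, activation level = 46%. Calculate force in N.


F = sigma * PCSA * activation
F = 45 * 33 * 0.46
F = 683.1 N


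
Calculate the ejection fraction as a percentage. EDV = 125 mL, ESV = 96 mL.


SV = EDV - ESV = 125 - 96 = 29 mL
EF = SV/EDV * 100 = 29/125 * 100
EF = 23.2%


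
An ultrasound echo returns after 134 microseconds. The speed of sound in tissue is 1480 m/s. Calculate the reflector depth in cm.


depth = c * t / 2
t = 134 us = 1.3400e-04 s
depth = 1480 * 1.3400e-04 / 2
depth = 0.09916 m = 9.916 cm


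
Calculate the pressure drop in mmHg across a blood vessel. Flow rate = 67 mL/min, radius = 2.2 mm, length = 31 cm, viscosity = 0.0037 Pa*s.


dP = 8*mu*L*Q / (pi*r^4)
Q = 67 mL/min = 1.11667e-06 m^3/s
dP = 139.232 Pa = 139.232 / 133.322 mmHg = 1.044 mmHg


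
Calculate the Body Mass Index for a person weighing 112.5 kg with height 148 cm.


BMI = weight / height^2
height = 148 cm = 1.48 m
BMI = 112.5 / 1.48^2
BMI = 51.36 kg/m^2


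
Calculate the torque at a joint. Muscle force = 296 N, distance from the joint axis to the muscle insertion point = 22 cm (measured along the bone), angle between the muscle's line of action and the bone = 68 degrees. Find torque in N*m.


Torque = F * d * sin(theta)   (moment arm = d*sin(theta))
d = 22 cm = 0.22 m
Torque = 296 * 0.22 * sin(68)
Torque = 60.38 N*m


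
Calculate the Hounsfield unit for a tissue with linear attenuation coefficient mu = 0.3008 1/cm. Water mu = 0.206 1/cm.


HU = ((mu_tissue - mu_water) / mu_water) * 1000
HU = ((0.3008 - 0.206) / 0.206) * 1000
HU = 460.2


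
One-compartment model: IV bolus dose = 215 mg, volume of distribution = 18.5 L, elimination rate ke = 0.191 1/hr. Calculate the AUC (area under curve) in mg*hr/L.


C0 = Dose/Vd = 215/18.5 = 11.6216 mg/L
AUC = C0/ke = 11.6216/0.191
AUC = 60.85 mg*hr/L


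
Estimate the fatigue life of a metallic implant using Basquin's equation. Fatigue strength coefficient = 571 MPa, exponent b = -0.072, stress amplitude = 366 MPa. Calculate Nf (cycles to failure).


sigma_a = sigma_f' * (2Nf)^b
2Nf = (sigma_a/sigma_f')^(1/b)
2Nf = (366/571)^(1/-0.072)
2Nf = 481.62459
Nf = 240.8


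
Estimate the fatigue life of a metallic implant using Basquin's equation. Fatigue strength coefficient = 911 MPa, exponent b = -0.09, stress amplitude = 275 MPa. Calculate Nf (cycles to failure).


sigma_a = sigma_f' * (2Nf)^b
2Nf = (sigma_a/sigma_f')^(1/b)
2Nf = (275/911)^(1/-0.09)
2Nf = 602338.92
Nf = 3.012e+05


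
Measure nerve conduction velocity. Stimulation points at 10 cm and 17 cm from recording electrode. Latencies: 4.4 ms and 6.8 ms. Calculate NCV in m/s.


Distance = (17 - 10) / 100 = 0.07 m
dt = (6.8 - 4.4) / 1000 = 0.0024 s
NCV = dist / dt = 29.17 m/s


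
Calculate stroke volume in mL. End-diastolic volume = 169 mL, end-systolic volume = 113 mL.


SV = EDV - ESV
SV = 169 - 113
SV = 56 mL


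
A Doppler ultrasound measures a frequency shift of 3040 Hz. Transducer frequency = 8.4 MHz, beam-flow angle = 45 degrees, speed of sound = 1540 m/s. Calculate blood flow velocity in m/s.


v = fd * c / (2 * f0 * cos(theta))
v = 3040 * 1540 / (2 * 8.4000e+06 * cos(45))
v = 0.3941 m/s
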